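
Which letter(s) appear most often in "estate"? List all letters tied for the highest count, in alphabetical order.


Word: "estate"
Letter counts:
  'a': 1
  'e': 2
  's': 1
  't': 2
Maximum count = 2
Most frequent = 'e', 't' (2 times each)


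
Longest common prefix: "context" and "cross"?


Word 1: "context"
Word 2: "cross"
Comparing from start:
  Pos 0: 'c' == 'c'
  Pos 1: 'o' != 'r' (stop)
LCP = "c" (length 1)


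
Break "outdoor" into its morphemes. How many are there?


Word: "outdoor"
Morphemes: out- | door
Each morpheme carries meaning
= 2 morphemes


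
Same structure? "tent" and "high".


Pattern of "tent": [0, 1, 2, 0]
Pattern of "high": [0, 1, 2, 0]
Patterns match
Same pattern = Yes


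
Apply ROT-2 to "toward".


Word: "toward"
Shift: 2
Each letter → (letter + shift) mod 26:
  't' (19) + 2 = 21 → 'v'
  'o' (14) + 2 = 16 → 'q'
  'w' (22) + 2 = 24 → 'y'
  'a' (0) + 2 = 2 → 'c'
  'r' (17) + 2 = 19 → 't'
  'd' (3) + 2 = 5 → 'f'
Result = "vqyctf"


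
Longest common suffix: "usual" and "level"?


Word 1: "usual"
Word 2: "level"
Comparing from end:
  Pos -1: 'l' == 'l'
  Pos -2: 'a' != 'e' (stop)
LCS = "l" (length 1)


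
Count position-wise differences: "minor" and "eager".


Comparing character by character (same length = 5):
  Pos 0: 'm' vs 'e' !=
  Pos 1: 'i' vs 'a' !=
  Pos 2: 'n' vs 'g' !=
  Pos 3: 'o' vs 'e' !=
  Pos 4: 'r' vs 'r' =
Hamming distance = 4


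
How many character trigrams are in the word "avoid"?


Word: "avoid" (length 5)
Number of 3-grams = length - 3 + 1 = 5 - 3 + 1
= 3


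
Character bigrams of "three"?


Word: "three" (length 5)
Number of bigrams = 5 - 2 + 1 = 4
  Position 0: "th"
  Position 1: "hr"
  Position 2: "re"
  Position 3: "ee"
Bigrams = "th", "hr", "re", "ee"


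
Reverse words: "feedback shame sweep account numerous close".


Original: "feedback shame sweep account numerous close"
Words (1..n): feedback | shame | sweep | account | numerous | close
Reversed (n..1): close | numerous | account | sweep | shame | feedback
Result = "close numerous account sweep shame feedback"


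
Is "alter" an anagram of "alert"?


Word 1: "alert" → sorted: aelrt
Word 2: "alter" → sorted: aelrt
Same letters? aelrt == aelrt
Anagram = Yes


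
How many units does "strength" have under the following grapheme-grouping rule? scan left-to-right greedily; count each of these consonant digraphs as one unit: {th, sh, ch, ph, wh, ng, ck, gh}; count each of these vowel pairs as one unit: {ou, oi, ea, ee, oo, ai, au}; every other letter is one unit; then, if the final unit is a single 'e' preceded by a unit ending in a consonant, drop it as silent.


Word: "strength" (8 letters)
Left-to-right scan:
  [1] 's' (letter)
  [2] 't' (letter)
  [3] 'r' (letter)
  [4] 'e' (letter)
  [5] 'ng' (digraph)
  [6] 'th' (digraph)
Units from scan: 6
Sound units = 6 units


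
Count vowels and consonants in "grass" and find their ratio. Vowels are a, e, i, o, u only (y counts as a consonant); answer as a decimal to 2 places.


Word: "grass"
Vowels (a,e,i,o,u): 1
Consonants: 4
Ratio = 1/4
= 0.25


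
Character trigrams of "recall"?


Word: "recall" (length 6)
Number of trigrams = 6 - 3 + 1 = 4
  Position 0: "rec"
  Position 1: "eca"
  Position 2: "cal"
  Position 3: "all"
Trigrams = "rec", "eca", "cal", "all"


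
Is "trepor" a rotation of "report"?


Word: "report", Candidate: "trepor"
Method: check if candidate is substring of word+word
"reportreport" contains "trepor"? Yes
Is rotation = Yes


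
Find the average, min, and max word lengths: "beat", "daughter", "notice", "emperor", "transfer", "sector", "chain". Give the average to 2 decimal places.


Lengths: "beat"=4, "daughter"=8, "notice"=6, "emperor"=7, "transfer"=8, "sector"=6, "chain"=5
Sum = 44, Count = 7
Average = 44/7 = 6.29
= avg=6.29, min=4, max=8


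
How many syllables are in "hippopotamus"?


Word: "hippopotamus"
Syllable breakdown: hip | po | pot | a | mus
Counting: 5 parts
= 5 syllables


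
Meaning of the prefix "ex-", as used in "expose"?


Prefix: ex-
Example: expose = ex- + pose
Meaning = out / former


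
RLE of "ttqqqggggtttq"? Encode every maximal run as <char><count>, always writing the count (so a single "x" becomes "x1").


String: "ttqqqggggtttq"
Scanning for consecutive runs:
  't' x 2
  'q' x 3
  'g' x 4
  't' x 3
  'q' x 1
RLE = "t2q3g4t3q1"


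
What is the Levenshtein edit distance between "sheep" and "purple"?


Word 1: "sheep" (length 5)
Word 2: "purple" (length 6)
One optimal edit sequence (insert/delete/substitute each cost 1):
  1. insert 'p'  (+1)
  2. substitute 's' -> 'u'  (+1)
  3. substitute 'h' -> 'r'  (+1)
  4. substitute 'e' -> 'p'  (+1)
  5. substitute 'e' -> 'l'  (+1)
  6. substitute 'p' -> 'e'  (+1)
Total edit operations: 6
Edit distance = 6


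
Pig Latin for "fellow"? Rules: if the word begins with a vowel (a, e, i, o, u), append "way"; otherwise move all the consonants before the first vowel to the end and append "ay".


Word: "fellow"
Starts with consonant(s) → move to end, add 'ay'
Consonant cluster: "f"
Pig Latin = "ellowfay"


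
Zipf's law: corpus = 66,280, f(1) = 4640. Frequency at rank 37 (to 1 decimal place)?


Zipf's law: f(r) = f(1) / r
f(1) = 4640
f(37) = 4640 / 37
= 125.4 occurrences


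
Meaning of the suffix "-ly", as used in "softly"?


Suffix: -ly
Example: softly (soft + -ly)
Meaning = in a manner


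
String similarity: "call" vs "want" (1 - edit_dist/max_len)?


Word 1: "call" (length 4)
Word 2: "want" (length 4)
One optimal edit sequence:
  1. substitute 'c' -> 'w'  (+1)
  2. keep 'a'
  3. substitute 'l' -> 'n'  (+1)
  4. substitute 'l' -> 't'  (+1)
Edit distance = 3
Max length = max(4, 4) = 4
Similarity = 1 - 3/4
= 0.2500


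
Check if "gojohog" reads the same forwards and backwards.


Word: "gojohog"
Reversed: "gohojog"
Forward == Backward? gojohog != gohojog
Palindrome = No


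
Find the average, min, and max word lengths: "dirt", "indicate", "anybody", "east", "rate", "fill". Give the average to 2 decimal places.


Lengths: "dirt"=4, "indicate"=8, "anybody"=7, "east"=4, "rate"=4, "fill"=4
Sum = 31, Count = 6
Average = 31/6 = 5.17
= avg=5.17, min=4, max=8


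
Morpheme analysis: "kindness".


Word: "kindness"
Morphemes: kind / -ness
Each morpheme carries meaning
= 2 morphemes


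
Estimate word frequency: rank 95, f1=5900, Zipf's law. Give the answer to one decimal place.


Zipf's law: f(r) = f(1) / r
f(1) = 5900
f(95) = 5900 / 95
= 62.1 occurrences


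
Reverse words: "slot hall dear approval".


Original: "slot hall dear approval"
Words (1..n): slot | hall | dear | approval
Reversed (n..1): approval | dear | hall | slot
Result = "approval dear hall slot"


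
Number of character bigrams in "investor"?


Word: "investor" (length 8)
Number of 2-grams = length - 2 + 1 = 8 - 2 + 1
= 7


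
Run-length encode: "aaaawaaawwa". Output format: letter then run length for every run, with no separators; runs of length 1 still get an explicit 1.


String: "aaaawaaawwa"
Scanning for consecutive runs:
  'a' x 4
  'w' x 1
  'a' x 3
  'w' x 2
  'a' x 1
RLE = "a4w1a3w2a1"


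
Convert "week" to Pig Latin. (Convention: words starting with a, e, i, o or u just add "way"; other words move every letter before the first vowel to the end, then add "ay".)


Word: "week"
Starts with consonant(s) → move to end, add 'ay'
Consonant cluster: "w"
Pig Latin = "eekway"


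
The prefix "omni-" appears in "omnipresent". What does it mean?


Prefix: omni-
Example: omnipresent = omni- + present
Meaning = all


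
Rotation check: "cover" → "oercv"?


Word: "cover", Candidate: "oercv"
Method: check if candidate is substring of word+word
"covercover" contains "oercv"? No
Is rotation = No


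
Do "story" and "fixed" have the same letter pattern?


Pattern of "story": [0, 1, 2, 3, 4]
Pattern of "fixed": [0, 1, 2, 3, 4]
Patterns match
Same pattern = Yes


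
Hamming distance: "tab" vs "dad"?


Comparing character by character (same length = 3):
  Pos 0: 't' vs 'd' !=
  Pos 1: 'a' vs 'a' =
  Pos 2: 'b' vs 'd' !=
Hamming distance = 2


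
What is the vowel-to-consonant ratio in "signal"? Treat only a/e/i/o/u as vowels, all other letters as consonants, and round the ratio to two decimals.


Word: "signal"
Vowels (a,e,i,o,u): 2
Consonants: 4
Ratio = 2/4
= 0.50


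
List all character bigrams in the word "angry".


Word: "angry" (length 5)
Number of bigrams = 5 - 2 + 1 = 4
  Position 0: "an"
  Position 1: "ng"
  Position 2: "gr"
  Position 3: "ry"
Bigrams = "an", "ng", "gr", "ry"


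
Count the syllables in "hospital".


Word: "hospital"
Syllable breakdown: hos | pi | tal
Counting: 3 parts
= 3 syllables


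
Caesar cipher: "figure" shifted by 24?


Word: "figure"
Shift: 24
Each letter → (letter + shift) mod 26:
  'f' (5) + 24 = 3 → 'd'
  'i' (8) + 24 = 6 → 'g'
  'g' (6) + 24 = 4 → 'e'
  'u' (20) + 24 = 18 → 's'
  'r' (17) + 24 = 15 → 'p'
  'e' (4) + 24 = 2 → 'c'
Result = "dgespc"


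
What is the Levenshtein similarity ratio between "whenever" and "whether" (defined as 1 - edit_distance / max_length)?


Word 1: "whenever" (length 8)
Word 2: "whether" (length 7)
One optimal edit sequence:
  1. keep 'w'
  2. keep 'h'
  3. keep 'e'
  4. delete 'n'  (+1)
  5. substitute 'e' -> 't'  (+1)
  6. substitute 'v' -> 'h'  (+1)
  7. keep 'e'
  8. keep 'r'
Edit distance = 3
Max length = max(8, 7) = 8
Similarity = 1 - 3/8
= 0.6250


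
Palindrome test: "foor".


Word: "foor"
Reversed: "roof"
Forward == Backward? foor != roof
Palindrome = No


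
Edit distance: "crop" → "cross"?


Word 1: "crop" (length 4)
Word 2: "cross" (length 5)
One optimal edit sequence (insert/delete/substitute each cost 1):
  1. keep 'c'
  2. keep 'r'
  3. keep 'o'
  4. insert 's'  (+1)
  5. substitute 'p' -> 's'  (+1)
Total edit operations: 2
Edit distance = 2


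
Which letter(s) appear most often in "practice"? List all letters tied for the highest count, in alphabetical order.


Word: "practice"
Letter counts:
  'a': 1
  'c': 2
  'e': 1
  'i': 1
  'p': 1
  'r': 1
  't': 1
Maximum count = 2
Most frequent = 'c' (2 times each)


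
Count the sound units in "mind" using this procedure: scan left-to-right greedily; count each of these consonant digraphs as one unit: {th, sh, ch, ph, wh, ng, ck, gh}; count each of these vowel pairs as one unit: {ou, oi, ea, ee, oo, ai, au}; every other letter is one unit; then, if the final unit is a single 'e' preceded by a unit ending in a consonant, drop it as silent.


Word: "mind" (4 letters)
Left-to-right scan:
  [1] 'm' (letter)
  [2] 'i' (letter)
  [3] 'n' (letter)
  [4] 'd' (letter)
Units from scan: 4
Sound units = 4 units


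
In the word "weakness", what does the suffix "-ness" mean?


Suffix: -ness
As in: weakness -> weak + -ness
Meaning = state of being


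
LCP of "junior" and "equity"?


Word 1: "junior"
Word 2: "equity"
Comparing from start:
  Pos 0: 'j' != 'e' (stop)
LCP = "" (length 0)


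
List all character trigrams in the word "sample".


Word: "sample" (length 6)
Number of trigrams = 6 - 3 + 1 = 4
  Position 0: "sam"
  Position 1: "amp"
  Position 2: "mpl"
  Position 3: "ple"
Trigrams = "sam", "amp", "mpl", "ple"


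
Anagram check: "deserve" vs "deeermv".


Word 1: "deserve" → sorted: deeersv
Word 2: "deeermv" → sorted: deeemrv
Same letters? deeersv != deeemrv
Anagram = No


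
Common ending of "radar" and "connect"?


Word 1: "radar"
Word 2: "connect"
Comparing from end:
  Pos -1: 'r' != 't' (stop)
LCS = "" (length 0)


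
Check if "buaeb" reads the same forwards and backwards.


Word: "buaeb"
Reversed: "beaub"
Forward == Backward? buaeb != beaub
Palindrome = No


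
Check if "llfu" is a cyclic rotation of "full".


Word: "full", Candidate: "llfu"
Method: check if candidate is substring of word+word
"fullfull" contains "llfu"? Yes
Is rotation = Yes


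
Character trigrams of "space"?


Word: "space" (length 5)
Number of trigrams = 5 - 3 + 1 = 3
  Position 0: "spa"
  Position 1: "pac"
  Position 2: "ace"
Trigrams = "spa", "pac", "ace"


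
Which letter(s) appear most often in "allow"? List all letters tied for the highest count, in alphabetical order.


Word: "allow"
Letter counts:
  'a': 1
  'l': 2
  'o': 1
  'w': 1
Maximum count = 2
Most frequent = 'l' (2 times each)


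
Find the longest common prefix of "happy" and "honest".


Word 1: "happy"
Word 2: "honest"
Comparing from start:
  Pos 0: 'h' == 'h'
  Pos 1: 'a' != 'o' (stop)
LCP = "h" (length 1)


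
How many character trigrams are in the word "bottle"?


Word: "bottle" (length 6)
Number of 3-grams = length - 3 + 1 = 6 - 3 + 1
= 4


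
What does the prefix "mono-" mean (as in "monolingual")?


Prefix: mono-
Example: monolingual = mono- + lingual
Meaning = one


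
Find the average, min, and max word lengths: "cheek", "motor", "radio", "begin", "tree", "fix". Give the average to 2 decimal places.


Lengths: "cheek"=5, "motor"=5, "radio"=5, "begin"=5, "tree"=4, "fix"=3
Sum = 27, Count = 6
Average = 27/6 = 4.50
= avg=4.50, min=3, max=5


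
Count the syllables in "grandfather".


Word: "grandfather"
Syllable breakdown: grand | fa | ther
Counting: 3 parts
= 3 syllables


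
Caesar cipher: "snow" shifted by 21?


Word: "snow"
Shift: 21
Each letter → (letter + shift) mod 26:
  's' (18) + 21 = 13 → 'n'
  'n' (13) + 21 = 8 → 'i'
  'o' (14) + 21 = 9 → 'j'
  'w' (22) + 21 = 17 → 'r'
Result = "nijr"


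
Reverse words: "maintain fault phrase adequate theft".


Original: "maintain fault phrase adequate theft"
Words (1..n): maintain | fault | phrase | adequate | theft
Reversed (n..1): theft | adequate | phrase | fault | maintain
Result = "theft adequate phrase fault maintain"


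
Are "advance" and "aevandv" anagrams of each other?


Word 1: "advance" → sorted: aacdenv
Word 2: "aevandv" → sorted: aadenvv
Same letters? aacdenv != aadenvv
Anagram = No


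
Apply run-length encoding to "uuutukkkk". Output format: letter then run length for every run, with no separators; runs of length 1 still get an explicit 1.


String: "uuutukkkk"
Scanning for consecutive runs:
  'u' x 3
  't' x 1
  'u' x 1
  'k' x 4
RLE = "u3t1u1k4"


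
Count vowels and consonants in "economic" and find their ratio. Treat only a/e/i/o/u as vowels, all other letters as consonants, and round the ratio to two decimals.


Word: "economic"
Vowels (a,e,i,o,u): 4
Consonants: 4
Ratio = 4/4
= 1.00


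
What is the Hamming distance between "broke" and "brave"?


Comparing character by character (same length = 5):
  Pos 0: 'b' vs 'b' =
  Pos 1: 'r' vs 'r' =
  Pos 2: 'o' vs 'a' !=
  Pos 3: 'k' vs 'v' !=
  Pos 4: 'e' vs 'e' =
Hamming distance = 2


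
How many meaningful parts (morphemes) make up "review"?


Word: "review"
Morphemes: re- + view
Each morpheme carries meaning
= 2 morphemes


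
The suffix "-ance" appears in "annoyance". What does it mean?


Suffix: -ance
As in: annoyance -> annoy + -ance
Meaning = state of


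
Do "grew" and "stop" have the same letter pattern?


Pattern of "grew": [0, 1, 2, 3]
Pattern of "stop": [0, 1, 2, 3]
Patterns match
Same pattern = Yes


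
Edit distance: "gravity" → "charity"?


Word 1: "gravity" (length 7)
Word 2: "charity" (length 7)
One optimal edit sequence (insert/delete/substitute each cost 1):
  1. substitute 'g' -> 'c'  (+1)
  2. substitute 'r' -> 'h'  (+1)
  3. keep 'a'
  4. substitute 'v' -> 'r'  (+1)
  5. keep 'i'
  6. keep 't'
  7. keep 'y'
Total edit operations: 3
Edit distance = 3


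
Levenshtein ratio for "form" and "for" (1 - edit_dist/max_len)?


Word 1: "form" (length 4)
Word 2: "for" (length 3)
One optimal edit sequence:
  1. keep 'f'
  2. keep 'o'
  3. keep 'r'
  4. delete 'm'  (+1)
Edit distance = 1
Max length = max(4, 3) = 4
Similarity = 1 - 1/4
= 0.7500


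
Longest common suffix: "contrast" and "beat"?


Word 1: "contrast"
Word 2: "beat"
Comparing from end:
  Pos -1: 't' == 't'
  Pos -2: 's' != 'a' (stop)
LCS = "t" (length 1)


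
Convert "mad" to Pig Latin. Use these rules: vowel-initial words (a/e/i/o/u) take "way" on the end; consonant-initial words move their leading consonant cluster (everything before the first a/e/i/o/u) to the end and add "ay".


Word: "mad"
Starts with consonant(s) → move to end, add 'ay'
Consonant cluster: "m"
Pig Latin = "admay"


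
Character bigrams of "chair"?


Word: "chair" (length 5)
Number of bigrams = 5 - 2 + 1 = 4
  Position 0: "ch"
  Position 1: "ha"
  Position 2: "ai"
  Position 3: "ir"
Bigrams = "ch", "ha", "ai", "ir"


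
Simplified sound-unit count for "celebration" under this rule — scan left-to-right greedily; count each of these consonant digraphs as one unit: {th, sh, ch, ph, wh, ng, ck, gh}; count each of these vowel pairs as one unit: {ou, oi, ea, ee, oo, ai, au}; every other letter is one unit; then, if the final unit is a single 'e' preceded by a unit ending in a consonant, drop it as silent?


Word: "celebration" (11 letters)
Left-to-right scan:
  (1) 'c' (letter)
  (2) 'e' (letter)
  (3) 'l' (letter)
  (4) 'e' (letter)
  (5) 'b' (letter)
  (6) 'r' (letter)
  (7) 'a' (letter)
  (8) 't' (letter)
  (9) 'i' (letter)
  (10) 'o' (letter)
  (11) 'n' (letter)
Units from scan: 11
Sound units = 11 units


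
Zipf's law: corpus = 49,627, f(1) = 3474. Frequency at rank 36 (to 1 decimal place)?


Zipf's law: f(r) = f(1) / r
f(1) = 3474
f(36) = 3474 / 36
= 96.5 occurrences


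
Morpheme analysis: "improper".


Word: "improper"
Morphemes: im- / proper
Each morpheme carries meaning
= 2 morphemes


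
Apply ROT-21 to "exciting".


Word: "exciting"
Shift: 21
Each letter → (letter + shift) mod 26:
  'e' (4) + 21 = 25 → 'z'
  'x' (23) + 21 = 18 → 's'
  'c' (2) + 21 = 23 → 'x'
  'i' (8) + 21 = 3 → 'd'
  't' (19) + 21 = 14 → 'o'
  'i' (8) + 21 = 3 → 'd'
  'n' (13) + 21 = 8 → 'i'
  'g' (6) + 21 = 1 → 'b'
Result = "zsxdodib"


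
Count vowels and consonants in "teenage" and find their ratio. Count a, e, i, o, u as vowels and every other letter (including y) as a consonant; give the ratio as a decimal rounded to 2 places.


Word: "teenage"
Vowels (a,e,i,o,u): 4
Consonants: 3
Ratio = 4/3
= 1.33


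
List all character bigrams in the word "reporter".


Word: "reporter" (length 8)
Number of bigrams = 8 - 2 + 1 = 7
  Position 0: "re"
  Position 1: "ep"
  Position 2: "po"
  Position 3: "or"
  Position 4: "rt"
  Position 5: "te"
  Position 6: "er"
Bigrams = "re", "ep", "po", "or", "rt", "te", "er"


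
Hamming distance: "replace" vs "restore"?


Comparing character by character (same length = 7):
  Pos 0: 'r' vs 'r' =
  Pos 1: 'e' vs 'e' =
  Pos 2: 'p' vs 's' !=
  Pos 3: 'l' vs 't' !=
  Pos 4: 'a' vs 'o' !=
  Pos 5: 'c' vs 'r' !=
  Pos 6: 'e' vs 'e' =
Hamming distance = 4


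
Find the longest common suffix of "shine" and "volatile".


Word 1: "shine"
Word 2: "volatile"
Comparing from end:
  Pos -1: 'e' == 'e'
  Pos -2: 'n' != 'l' (stop)
LCS = "e" (length 1)


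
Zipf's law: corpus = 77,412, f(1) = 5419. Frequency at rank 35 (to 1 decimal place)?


Zipf's law: f(r) = f(1) / r
f(1) = 5419
f(35) = 5419 / 35
= 154.8 occurrences


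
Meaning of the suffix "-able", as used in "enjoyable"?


Suffix: -able
Example: enjoyable = enjoy + -able
Meaning = capable of


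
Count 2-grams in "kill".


Word: "kill" (length 4)
Number of 2-grams = length - 2 + 1 = 4 - 2 + 1
= 3


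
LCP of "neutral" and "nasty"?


Word 1: "neutral"
Word 2: "nasty"
Comparing from start:
  Pos 0: 'n' == 'n'
  Pos 1: 'e' != 'a' (stop)
LCP = "n" (length 1)


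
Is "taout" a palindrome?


Word: "taout"
Reversed: "tuoat"
Forward == Backward? taout != tuoat
Palindrome = No


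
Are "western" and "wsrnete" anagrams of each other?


Word 1: "western" → sorted: eenrstw
Word 2: "wsrnete" → sorted: eenrstw
Same letters? eenrstw == eenrstw
Anagram = Yes


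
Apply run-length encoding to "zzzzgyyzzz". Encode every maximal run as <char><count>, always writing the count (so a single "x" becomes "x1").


String: "zzzzgyyzzz"
Scanning for consecutive runs:
  'z' x 4
  'g' x 1
  'y' x 2
  'z' x 3
RLE = "z4g1y2z3"


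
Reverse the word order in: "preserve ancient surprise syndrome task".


Original: "preserve ancient surprise syndrome task"
Words (1..n): preserve | ancient | surprise | syndrome | task
Reversed (n..1): task | syndrome | surprise | ancient | preserve
Result = "task syndrome surprise ancient preserve"


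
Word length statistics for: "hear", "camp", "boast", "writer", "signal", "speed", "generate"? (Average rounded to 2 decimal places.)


Lengths: "hear"=4, "camp"=4, "boast"=5, "writer"=6, "signal"=6, "speed"=5, "generate"=8
Sum = 38, Count = 7
Average = 38/7 = 5.43
= avg=5.43, min=4, max=8


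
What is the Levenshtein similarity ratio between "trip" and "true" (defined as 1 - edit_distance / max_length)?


Word 1: "trip" (length 4)
Word 2: "true" (length 4)
One optimal edit sequence:
  1. keep 't'
  2. keep 'r'
  3. substitute 'i' -> 'u'  (+1)
  4. substitute 'p' -> 'e'  (+1)
Edit distance = 2
Max length = max(4, 4) = 4
Similarity = 1 - 2/4
= 0.5000


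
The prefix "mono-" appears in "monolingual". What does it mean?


Prefix: mono-
As in: monolingual -> mono- + lingual
Meaning = one


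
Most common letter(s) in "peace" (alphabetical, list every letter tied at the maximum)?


Word: "peace"
Letter counts:
  'a': 1
  'c': 1
  'e': 2
  'p': 1
Maximum count = 2
Most frequent = 'e' (2 times each)


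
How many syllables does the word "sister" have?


Word: "sister"
Syllable breakdown: sis / ter
Counting: 2 parts
= 2 syllables


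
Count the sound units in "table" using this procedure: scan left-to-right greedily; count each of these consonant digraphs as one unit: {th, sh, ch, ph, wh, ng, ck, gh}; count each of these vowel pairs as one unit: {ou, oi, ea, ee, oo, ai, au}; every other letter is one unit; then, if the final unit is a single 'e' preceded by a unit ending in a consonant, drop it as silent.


Word: "table" (5 letters)
Left-to-right scan:
  1. 't' (letter)
  2. 'a' (letter)
  3. 'b' (letter)
  4. 'l' (letter)
  5. 'e' (letter)
Units from scan: 5
Final unit is 'e' after a consonant -> drop as silent (-1)
Sound units = 4 units


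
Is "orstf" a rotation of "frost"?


Word: "frost", Candidate: "orstf"
Method: check if candidate is substring of word+word
"frostfrost" contains "orstf"? No
Is rotation = No


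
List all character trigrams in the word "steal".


Word: "steal" (length 5)
Number of trigrams = 5 - 3 + 1 = 3
  Position 0: "ste"
  Position 1: "tea"
  Position 2: "eal"
Trigrams = "ste", "tea", "eal"


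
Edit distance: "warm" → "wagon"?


Word 1: "warm" (length 4)
Word 2: "wagon" (length 5)
One optimal edit sequence (insert/delete/substitute each cost 1):
  1. keep 'w'
  2. keep 'a'
  3. insert 'g'  (+1)
  4. substitute 'r' -> 'o'  (+1)
  5. substitute 'm' -> 'n'  (+1)
Total edit operations: 3
Edit distance = 3


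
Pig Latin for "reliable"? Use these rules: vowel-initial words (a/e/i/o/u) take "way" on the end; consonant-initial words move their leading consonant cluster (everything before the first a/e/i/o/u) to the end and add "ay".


Word: "reliable"
Starts with consonant(s) → move to end, add 'ay'
Consonant cluster: "r"
Pig Latin = "eliableray"


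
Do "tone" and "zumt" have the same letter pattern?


Pattern of "tone": [0, 1, 2, 3]
Pattern of "zumt": [0, 1, 2, 3]
Patterns match
Same pattern = Yes


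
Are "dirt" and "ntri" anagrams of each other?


Word 1: "dirt" → sorted: dirt
Word 2: "ntri" → sorted: inrt
Same letters? dirt != inrt
Anagram = No


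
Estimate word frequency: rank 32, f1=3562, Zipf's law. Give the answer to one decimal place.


Zipf's law: f(r) = f(1) / r
f(1) = 3562
f(32) = 3562 / 32
= 111.3 occurrences


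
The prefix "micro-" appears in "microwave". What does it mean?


Prefix: micro-
Example: microwave (micro- + wave)
Meaning = small


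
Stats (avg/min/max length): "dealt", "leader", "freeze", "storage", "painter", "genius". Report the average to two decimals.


Lengths: "dealt"=5, "leader"=6, "freeze"=6, "storage"=7, "painter"=7, "genius"=6
Sum = 37, Count = 6
Average = 37/6 = 6.17
= avg=6.17, min=5, max=7


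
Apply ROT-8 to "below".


Word: "below"
Shift: 8
Each letter → (letter + shift) mod 26:
  'b' (1) + 8 = 9 → 'j'
  'e' (4) + 8 = 12 → 'm'
  'l' (11) + 8 = 19 → 't'
  'o' (14) + 8 = 22 → 'w'
  'w' (22) + 8 = 4 → 'e'
Result = "jmtwe"


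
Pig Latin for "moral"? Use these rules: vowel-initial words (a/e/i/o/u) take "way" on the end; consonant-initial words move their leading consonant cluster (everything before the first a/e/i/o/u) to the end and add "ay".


Word: "moral"
Starts with consonant(s) → move to end, add 'ay'
Consonant cluster: "m"
Pig Latin = "oralmay"


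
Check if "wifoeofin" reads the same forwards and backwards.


Word: "wifoeofin"
Reversed: "nifoeofiw"
Forward == Backward? wifoeofin != nifoeofiw
Palindrome = No


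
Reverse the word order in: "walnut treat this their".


Original: "walnut treat this their"
Words (1..n): walnut | treat | this | their
Reversed (n..1): their | this | treat | walnut
Result = "their this treat walnut"


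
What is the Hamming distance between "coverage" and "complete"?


Comparing character by character (same length = 8):
  Pos 0: 'c' vs 'c' =
  Pos 1: 'o' vs 'o' =
  Pos 2: 'v' vs 'm' !=
  Pos 3: 'e' vs 'p' !=
  Pos 4: 'r' vs 'l' !=
  Pos 5: 'a' vs 'e' !=
  Pos 6: 'g' vs 't' !=
  Pos 7: 'e' vs 'e' =
Hamming distance = 5


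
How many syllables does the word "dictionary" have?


Word: "dictionary"
Syllable breakdown: dic / tion / ar / y
Counting: 4 parts
= 4 syllables


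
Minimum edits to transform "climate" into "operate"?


Word 1: "climate" (length 7)
Word 2: "operate" (length 7)
One optimal edit sequence (insert/delete/substitute each cost 1):
  1. substitute 'c' -> 'o'  (+1)
  2. substitute 'l' -> 'p'  (+1)
  3. substitute 'i' -> 'e'  (+1)
  4. substitute 'm' -> 'r'  (+1)
  5. keep 'a'
  6. keep 't'
  7. keep 'e'
Total edit operations: 4
Edit distance = 4


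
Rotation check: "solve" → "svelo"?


Word: "solve", Candidate: "svelo"
Method: check if candidate is substring of word+word
"solvesolve" contains "svelo"? No
Is rotation = No


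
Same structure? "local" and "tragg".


Pattern of "local": [0, 1, 2, 3, 0]
Pattern of "tragg": [0, 1, 2, 3, 3]
Patterns do not match
Same pattern = No


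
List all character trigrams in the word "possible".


Word: "possible" (length 8)
Number of trigrams = 8 - 3 + 1 = 6
  Position 0: "pos"
  Position 1: "oss"
  Position 2: "ssi"
  Position 3: "sib"
  Position 4: "ibl"
  Position 5: "ble"
Trigrams = "pos", "oss", "ssi", "sib", "ibl", "ble"


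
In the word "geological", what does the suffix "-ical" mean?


Suffix: -ical
As in: geological -> geology + -ical, with a spelling change
Meaning = relating to


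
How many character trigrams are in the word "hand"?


Word: "hand" (length 4)
Number of 3-grams = length - 3 + 1 = 4 - 3 + 1
= 2


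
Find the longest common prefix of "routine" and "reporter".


Word 1: "routine"
Word 2: "reporter"
Comparing from start:
  Pos 0: 'r' == 'r'
  Pos 1: 'o' != 'e' (stop)
LCP = "r" (length 1)


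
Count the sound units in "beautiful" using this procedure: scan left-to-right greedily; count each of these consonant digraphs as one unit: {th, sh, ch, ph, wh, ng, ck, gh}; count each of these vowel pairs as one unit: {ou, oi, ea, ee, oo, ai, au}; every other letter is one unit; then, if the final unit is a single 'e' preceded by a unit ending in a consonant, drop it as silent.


Word: "beautiful" (9 letters)
Left-to-right scan:
  1. 'b' (letter)
  2. 'ea' (vowel-pair)
  3. 'u' (letter)
  4. 't' (letter)
  5. 'i' (letter)
  6. 'f' (letter)
  7. 'u' (letter)
  8. 'l' (letter)
Units from scan: 8
Sound units = 8 units


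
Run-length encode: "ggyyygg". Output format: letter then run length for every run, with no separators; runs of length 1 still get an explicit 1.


String: "ggyyygg"
Scanning for consecutive runs:
  'g' x 2
  'y' x 3
  'g' x 2
RLE = "g2y3g2"


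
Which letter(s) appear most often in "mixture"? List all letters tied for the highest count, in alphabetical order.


Word: "mixture"
Letter counts:
  'e': 1
  'i': 1
  'm': 1
  'r': 1
  't': 1
  'u': 1
  'x': 1
Maximum count = 1
Most frequent = 'e', 'i', 'm', 'r', 't', 'u', 'x' (1 time each)


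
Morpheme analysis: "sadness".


Word: "sadness"
Morphemes: sad | -ness
Each morpheme carries meaning
= 2 morphemes


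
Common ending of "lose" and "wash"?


Word 1: "lose"
Word 2: "wash"
Comparing from end:
  Pos -1: 'e' != 'h' (stop)
LCS = "" (length 0)


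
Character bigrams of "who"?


Word: "who" (length 3)
Number of bigrams = 3 - 2 + 1 = 2
  Position 0: "wh"
  Position 1: "ho"
Bigrams = "wh", "ho"


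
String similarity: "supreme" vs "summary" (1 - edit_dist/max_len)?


Word 1: "supreme" (length 7)
Word 2: "summary" (length 7)
One optimal edit sequence:
  1. keep 's'
  2. keep 'u'
  3. substitute 'p' -> 'm'  (+1)
  4. substitute 'r' -> 'm'  (+1)
  5. substitute 'e' -> 'a'  (+1)
  6. substitute 'm' -> 'r'  (+1)
  7. substitute 'e' -> 'y'  (+1)
Edit distance = 5
Max length = max(7, 7) = 7
Similarity = 1 - 5/7
= 0.2857


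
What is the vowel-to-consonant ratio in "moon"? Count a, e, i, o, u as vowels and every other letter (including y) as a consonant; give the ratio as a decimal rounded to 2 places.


Word: "moon"
Vowels (a,e,i,o,u): 2
Consonants: 2
Ratio = 2/2
= 1.00


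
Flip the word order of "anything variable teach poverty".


Original: "anything variable teach poverty"
Words (1..n): anything | variable | teach | poverty
Reversed (n..1): poverty | teach | variable | anything
Result = "poverty teach variable anything"


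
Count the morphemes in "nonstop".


Word: "nonstop"
Morphemes: non- + stop
Each morpheme carries meaning
= 2 morphemes


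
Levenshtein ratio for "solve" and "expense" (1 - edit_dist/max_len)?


Word 1: "solve" (length 5)
Word 2: "expense" (length 7)
One optimal edit sequence:
  1. insert 'e'  (+1)
  2. insert 'x'  (+1)
  3. substitute 's' -> 'p'  (+1)
  4. substitute 'o' -> 'e'  (+1)
  5. substitute 'l' -> 'n'  (+1)
  6. substitute 'v' -> 's'  (+1)
  7. keep 'e'
Edit distance = 6
Max length = max(5, 7) = 7
Similarity = 1 - 6/7
= 0.1429


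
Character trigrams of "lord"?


Word: "lord" (length 4)
Number of trigrams = 4 - 3 + 1 = 2
  Position 0: "lor"
  Position 1: "ord"
Trigrams = "lor", "ord"


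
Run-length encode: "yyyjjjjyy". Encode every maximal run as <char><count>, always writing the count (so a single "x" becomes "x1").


String: "yyyjjjjyy"
Scanning for consecutive runs:
  'y' x 3
  'j' x 4
  'y' x 2
RLE = "y3j4y2"


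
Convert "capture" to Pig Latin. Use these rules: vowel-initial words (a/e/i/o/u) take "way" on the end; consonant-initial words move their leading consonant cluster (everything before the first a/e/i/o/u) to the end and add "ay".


Word: "capture"
Starts with consonant(s) → move to end, add 'ay'
Consonant cluster: "c"
Pig Latin = "apturecay"


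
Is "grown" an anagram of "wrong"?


Word 1: "wrong" → sorted: gnorw
Word 2: "grown" → sorted: gnorw
Same letters? gnorw == gnorw
Anagram = Yes


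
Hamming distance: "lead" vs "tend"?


Comparing character by character (same length = 4):
  Pos 0: 'l' vs 't' !=
  Pos 1: 'e' vs 'e' =
  Pos 2: 'a' vs 'n' !=
  Pos 3: 'd' vs 'd' =
Hamming distance = 2


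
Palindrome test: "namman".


Word: "namman"
Reversed: "namman"
Forward == Backward? namman == namman
Palindrome = Yes


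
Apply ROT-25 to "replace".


Word: "replace"
Shift: 25
Each letter → (letter + shift) mod 26:
  'r' (17) + 25 = 16 → 'q'
  'e' (4) + 25 = 3 → 'd'
  'p' (15) + 25 = 14 → 'o'
  'l' (11) + 25 = 10 → 'k'
  'a' (0) + 25 = 25 → 'z'
  'c' (2) + 25 = 1 → 'b'
  'e' (4) + 25 = 3 → 'd'
Result = "qdokzbd"


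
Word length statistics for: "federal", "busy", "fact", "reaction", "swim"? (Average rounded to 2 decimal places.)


Lengths: "federal"=7, "busy"=4, "fact"=4, "reaction"=8, "swim"=4
Sum = 27, Count = 5
Average = 27/5 = 5.40
= avg=5.40, min=4, max=8


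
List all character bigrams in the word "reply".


Word: "reply" (length 5)
Number of bigrams = 5 - 2 + 1 = 4
  Position 0: "re"
  Position 1: "ep"
  Position 2: "pl"
  Position 3: "ly"
Bigrams = "re", "ep", "pl", "ly"


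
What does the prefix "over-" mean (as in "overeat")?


Prefix: over-
Example: overeat = over- + eat
Meaning = excessive


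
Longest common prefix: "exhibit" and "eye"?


Word 1: "exhibit"
Word 2: "eye"
Comparing from start:
  Pos 0: 'e' == 'e'
  Pos 1: 'x' != 'y' (stop)
LCP = "e" (length 1)


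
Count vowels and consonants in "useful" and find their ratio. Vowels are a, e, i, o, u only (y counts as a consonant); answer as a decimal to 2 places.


Word: "useful"
Vowels (a,e,i,o,u): 3
Consonants: 3
Ratio = 3/3
= 1.00


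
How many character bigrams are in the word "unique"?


Word: "unique" (length 6)
Number of 2-grams = length - 2 + 1 = 6 - 2 + 1
= 5


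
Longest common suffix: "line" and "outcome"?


Word 1: "line"
Word 2: "outcome"
Comparing from end:
  Pos -1: 'e' == 'e'
  Pos -2: 'n' != 'm' (stop)
LCS = "e" (length 1)


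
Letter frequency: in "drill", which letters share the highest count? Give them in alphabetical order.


Word: "drill"
Letter counts:
  'd': 1
  'i': 1
  'l': 2
  'r': 1
Maximum count = 2
Most frequent = 'l' (2 times each)


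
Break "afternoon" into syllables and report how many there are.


Word: "afternoon"
Syllable breakdown: af / ter / noon
Counting: 3 parts
= 3 syllables


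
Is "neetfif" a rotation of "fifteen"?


Word: "fifteen", Candidate: "neetfif"
Method: check if candidate is substring of word+word
"fifteenfifteen" contains "neetfif"? No
Is rotation = No


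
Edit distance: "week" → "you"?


Word 1: "week" (length 4)
Word 2: "you" (length 3)
One optimal edit sequence (insert/delete/substitute each cost 1):
  1. delete 'w'  (+1)
  2. substitute 'e' -> 'y'  (+1)
  3. substitute 'e' -> 'o'  (+1)
  4. substitute 'k' -> 'u'  (+1)
Total edit operations: 4
Edit distance = 4


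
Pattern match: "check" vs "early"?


Pattern of "check": [0, 1, 2, 0, 3]
Pattern of "early": [0, 1, 2, 3, 4]
Patterns do not match
Same pattern = No


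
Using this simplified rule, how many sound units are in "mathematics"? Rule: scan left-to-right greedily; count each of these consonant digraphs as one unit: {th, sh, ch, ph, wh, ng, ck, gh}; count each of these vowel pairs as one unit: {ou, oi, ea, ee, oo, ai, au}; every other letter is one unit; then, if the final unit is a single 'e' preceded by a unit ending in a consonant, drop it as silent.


Word: "mathematics" (11 letters)
Left-to-right scan:
  (1) 'm' (letter)
  (2) 'a' (letter)
  (3) 'th' (digraph)
  (4) 'e' (letter)
  (5) 'm' (letter)
  (6) 'a' (letter)
  (7) 't' (letter)
  (8) 'i' (letter)
  (9) 'c' (letter)
  (10) 's' (letter)
Units from scan: 10
Sound units = 10 units


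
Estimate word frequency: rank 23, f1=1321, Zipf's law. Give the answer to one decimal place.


Zipf's law: f(r) = f(1) / r
f(1) = 1321
f(23) = 1321 / 23
= 57.4 occurrences


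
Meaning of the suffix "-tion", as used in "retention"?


Suffix: -tion
As in: retention -> retain + -tion, with a spelling change
Meaning = act or process


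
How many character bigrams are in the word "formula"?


Word: "formula" (length 7)
Number of 2-grams = length - 2 + 1 = 7 - 2 + 1
= 6


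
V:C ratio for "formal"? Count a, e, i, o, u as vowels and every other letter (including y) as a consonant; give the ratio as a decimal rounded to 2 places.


Word: "formal"
Vowels (a,e,i,o,u): 2
Consonants: 4
Ratio = 2/4
= 0.50


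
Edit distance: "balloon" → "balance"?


Word 1: "balloon" (length 7)
Word 2: "balance" (length 7)
One optimal edit sequence (insert/delete/substitute each cost 1):
  1. keep 'b'
  2. keep 'a'
  3. keep 'l'
  4. substitute 'l' -> 'a'  (+1)
  5. substitute 'o' -> 'n'  (+1)
  6. substitute 'o' -> 'c'  (+1)
  7. substitute 'n' -> 'e'  (+1)
Total edit operations: 4
Edit distance = 4


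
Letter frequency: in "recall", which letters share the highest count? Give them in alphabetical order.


Word: "recall"
Letter counts:
  'a': 1
  'c': 1
  'e': 1
  'l': 2
  'r': 1
Maximum count = 2
Most frequent = 'l' (2 times each)


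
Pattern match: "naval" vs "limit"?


Pattern of "naval": [0, 1, 2, 1, 3]
Pattern of "limit": [0, 1, 2, 1, 3]
Patterns match
Same pattern = Yes


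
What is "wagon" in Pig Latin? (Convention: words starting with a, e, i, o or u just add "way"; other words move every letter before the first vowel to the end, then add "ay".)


Word: "wagon"
Starts with consonant(s) → move to end, add 'ay'
Consonant cluster: "w"
Pig Latin = "agonway"


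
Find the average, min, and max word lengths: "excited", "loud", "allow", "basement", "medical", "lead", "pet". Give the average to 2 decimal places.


Lengths: "excited"=7, "loud"=4, "allow"=5, "basement"=8, "medical"=7, "lead"=4, "pet"=3
Sum = 38, Count = 7
Average = 38/7 = 5.43
= avg=5.43, min=3, max=8


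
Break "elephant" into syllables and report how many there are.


Word: "elephant"
Syllable breakdown: el | e | phant
Counting: 3 parts
= 3 syllables


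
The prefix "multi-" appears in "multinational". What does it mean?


Prefix: multi-
Example: multinational (multi- + national)
Meaning = many


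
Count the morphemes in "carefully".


Word: "carefully"
Morphemes: care / -ful / -ly
Each morpheme carries meaning
= 3 morphemes


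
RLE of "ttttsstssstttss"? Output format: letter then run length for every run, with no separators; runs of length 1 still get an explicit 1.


String: "ttttsstssstttss"
Scanning for consecutive runs:
  't' x 4
  's' x 2
  't' x 1
  's' x 3
  't' x 3
  's' x 2
RLE = "t4s2t1s3t3s2"


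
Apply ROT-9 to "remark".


Word: "remark"
Shift: 9
Each letter → (letter + shift) mod 26:
  'r' (17) + 9 = 0 → 'a'
  'e' (4) + 9 = 13 → 'n'
  'm' (12) + 9 = 21 → 'v'
  'a' (0) + 9 = 9 → 'j'
  'r' (17) + 9 = 0 → 'a'
  'k' (10) + 9 = 19 → 't'
Result = "anvjat"


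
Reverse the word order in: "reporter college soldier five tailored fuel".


Original: "reporter college soldier five tailored fuel"
Words (1..n): reporter | college | soldier | five | tailored | fuel
Reversed (n..1): fuel | tailored | five | soldier | college | reporter
Result = "fuel tailored five soldier college reporter"


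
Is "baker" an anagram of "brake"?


Word 1: "brake" → sorted: abekr
Word 2: "baker" → sorted: abekr
Same letters? abekr == abekr
Anagram = Yes


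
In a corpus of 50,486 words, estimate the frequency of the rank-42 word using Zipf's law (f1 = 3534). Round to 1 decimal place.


Zipf's law: f(r) = f(1) / r
f(1) = 3534
f(42) = 3534 / 42
= 84.1 occurrences


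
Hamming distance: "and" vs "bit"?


Comparing character by character (same length = 3):
  Pos 0: 'a' vs 'b' !=
  Pos 1: 'n' vs 'i' !=
  Pos 2: 'd' vs 't' !=
Hamming distance = 3


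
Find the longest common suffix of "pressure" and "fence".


Word 1: "pressure"
Word 2: "fence"
Comparing from end:
  Pos -1: 'e' == 'e'
  Pos -2: 'r' != 'c' (stop)
LCS = "e" (length 1)


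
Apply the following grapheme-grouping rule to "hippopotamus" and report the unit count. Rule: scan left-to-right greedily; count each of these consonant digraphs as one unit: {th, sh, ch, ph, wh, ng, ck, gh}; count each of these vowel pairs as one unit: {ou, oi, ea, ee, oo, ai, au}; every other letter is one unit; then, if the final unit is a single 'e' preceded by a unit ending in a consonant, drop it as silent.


Word: "hippopotamus" (12 letters)
Left-to-right scan:
  [1] 'h' (letter)
  [2] 'i' (letter)
  [3] 'p' (letter)
  [4] 'p' (letter)
  [5] 'o' (letter)
  [6] 'p' (letter)
  [7] 'o' (letter)
  [8] 't' (letter)
  [9] 'a' (letter)
  [10] 'm' (letter)
  [11] 'u' (letter)
  [12] 's' (letter)
Units from scan: 12
Sound units = 12 units
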